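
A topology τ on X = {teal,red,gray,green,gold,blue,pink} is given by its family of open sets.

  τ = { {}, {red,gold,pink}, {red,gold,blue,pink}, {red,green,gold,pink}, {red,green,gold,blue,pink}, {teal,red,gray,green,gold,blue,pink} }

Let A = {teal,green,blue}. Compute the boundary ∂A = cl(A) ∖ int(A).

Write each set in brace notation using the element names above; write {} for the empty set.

{teal,gray,green,blue}

open subsets of A: {}; so int(A) = {}
closure: X∖int(X∖A) = X∖{red,gold,pink} = {teal,gray,green,blue}
∂A = {teal,gray,green,blue} minus {} = {teal,gray,green,blue}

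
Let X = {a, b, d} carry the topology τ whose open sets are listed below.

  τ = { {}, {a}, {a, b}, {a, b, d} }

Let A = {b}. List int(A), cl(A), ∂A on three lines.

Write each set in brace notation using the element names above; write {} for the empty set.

int(A) = {}
cl(A)  = {b, d}
∂A     = {b, d}

interior: largest open inside A is {} (from {})
cl via duality: int({a, d}) = {a}, so X∖{a} = {b, d}
cl∖int = {b, d}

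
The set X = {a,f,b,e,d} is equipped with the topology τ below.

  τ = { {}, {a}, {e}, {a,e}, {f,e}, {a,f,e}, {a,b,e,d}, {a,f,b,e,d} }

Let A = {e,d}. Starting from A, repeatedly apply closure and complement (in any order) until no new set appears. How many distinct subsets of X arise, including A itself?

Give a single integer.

8

cl via duality: int({a,f,b}) = {a}, so X∖{a} = {f,b,e,d}
Write k for closure, c for complement:
  1. A     = {e,d}
  2. kA    = {f,b,e,d}
  3. cA    = {a,f,b}
  4. ckA   = {a}
  5. kcA   = {a,f,b,d}
  6. kckA  = {a,b,d}
  7. ckcA  = {e}
  8. ckckA = {f,e}
applying k or c yields no new set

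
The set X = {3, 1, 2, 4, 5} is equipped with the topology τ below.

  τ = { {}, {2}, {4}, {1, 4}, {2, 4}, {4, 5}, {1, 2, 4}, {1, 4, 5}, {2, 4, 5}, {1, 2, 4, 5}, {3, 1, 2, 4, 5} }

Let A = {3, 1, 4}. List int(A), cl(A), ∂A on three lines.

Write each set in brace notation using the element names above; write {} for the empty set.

opens ⊆ A: {}, {4}, {1, 4}; union → int = {1, 4}
complement {2, 5}; its interior {2}; cl(A) = X∖{2} = {3, 1, 4, 5}
boundary = {3, 1, 4, 5} ∖ {1, 4} = {3, 5}

int(A) = {1, 4}
cl(A)  = {3, 1, 4, 5}
∂A     = {3, 5}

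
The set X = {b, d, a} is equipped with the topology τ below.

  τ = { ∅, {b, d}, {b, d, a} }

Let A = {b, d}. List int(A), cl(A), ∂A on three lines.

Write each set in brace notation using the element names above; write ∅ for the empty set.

int(A) = {b, d}
cl(A)  = {b, d, a}
∂A     = {a}

U open, U⊆A: ∅, {b, d}. int(A) = ⋃ = {b, d}
X∖A={a}, int(X∖A)=∅, hence cl(A)={b, d, a}
∂A: remove int from cl → {a}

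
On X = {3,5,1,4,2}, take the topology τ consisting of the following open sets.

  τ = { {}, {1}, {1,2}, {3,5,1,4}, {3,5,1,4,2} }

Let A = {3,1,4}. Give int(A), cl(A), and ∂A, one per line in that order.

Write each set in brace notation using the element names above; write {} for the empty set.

interior: largest open inside A is {1} (from {}, {1})
cl via duality: int({5,2}) = {}, so X∖{} = {3,5,1,4,2}
cl∖int = {3,5,4,2}

int(A) = {1}
cl(A)  = {3,5,1,4,2}
∂A     = {3,5,4,2}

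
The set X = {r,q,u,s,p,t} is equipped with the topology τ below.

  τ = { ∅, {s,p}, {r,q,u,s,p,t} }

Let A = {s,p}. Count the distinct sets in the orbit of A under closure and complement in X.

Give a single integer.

cl via duality: int({r,q,u,t}) = ∅, so X∖∅ = {r,q,u,s,p,t}
Write k for closure, c for complement:
  1. A     = {s,p}
  2. kA    = {r,q,u,s,p,t}
  3. cA    = {r,q,u,t}
  4. ckA   = ∅
applying k or c yields no new set

4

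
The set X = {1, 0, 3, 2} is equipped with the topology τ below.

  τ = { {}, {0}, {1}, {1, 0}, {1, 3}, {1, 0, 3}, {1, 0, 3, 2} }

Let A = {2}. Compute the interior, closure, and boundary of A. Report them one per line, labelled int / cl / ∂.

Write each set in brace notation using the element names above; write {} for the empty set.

opens ⊆ A: {}; union → int = {}
complement {1, 0, 3}; its interior {1, 0, 3}; cl(A) = X∖{1, 0, 3} = {2}
boundary = {2} ∖ {} = {2}

int(A) = {}
cl(A)  = {2}
∂A     = {2}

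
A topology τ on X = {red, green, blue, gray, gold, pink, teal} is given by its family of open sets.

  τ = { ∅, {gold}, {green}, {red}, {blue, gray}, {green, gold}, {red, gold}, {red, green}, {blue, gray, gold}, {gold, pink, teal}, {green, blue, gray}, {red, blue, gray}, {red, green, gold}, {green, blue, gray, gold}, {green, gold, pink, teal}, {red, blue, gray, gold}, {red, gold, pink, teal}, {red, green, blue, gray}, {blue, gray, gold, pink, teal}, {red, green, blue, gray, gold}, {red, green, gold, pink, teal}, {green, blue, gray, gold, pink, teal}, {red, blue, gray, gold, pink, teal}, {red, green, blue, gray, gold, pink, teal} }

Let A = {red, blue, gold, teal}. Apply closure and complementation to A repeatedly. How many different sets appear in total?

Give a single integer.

closure: X∖int(X∖A) = X∖{green} = {red, blue, gray, gold, pink, teal}
Let k=closure and c=complement:
  1. A     = {red, blue, gold, teal}
  2. kA    = {red, blue, gray, gold, pink, teal}
  3. cA    = {green, gray, pink}
  4. ckA   = {green}
  5. kcA   = {green, blue, gray, pink, teal}
  6. ckcA  = {red, gold}
  7. kckcA = {red, gold, pink, teal}
  8. ckckcA = {green, blue, gray}
— saturated at 8

8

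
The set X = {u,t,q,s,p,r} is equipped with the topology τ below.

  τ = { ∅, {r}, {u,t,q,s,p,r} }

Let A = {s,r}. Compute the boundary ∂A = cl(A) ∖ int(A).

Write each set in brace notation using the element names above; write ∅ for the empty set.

open subsets of A: ∅, {r}; so int(A) = {r}
closure: X∖int(X∖A) = X∖∅ = {u,t,q,s,p,r}
∂A = {u,t,q,s,p,r} minus {r} = {u,t,q,s,p}

{u,t,q,s,p}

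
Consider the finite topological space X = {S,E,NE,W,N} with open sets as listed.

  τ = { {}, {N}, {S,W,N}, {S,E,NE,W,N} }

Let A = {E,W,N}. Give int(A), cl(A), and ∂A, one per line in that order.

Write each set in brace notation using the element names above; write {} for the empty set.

int(A) = {N}
cl(A)  = {S,E,NE,W,N}
∂A     = {S,E,NE,W}

opens ⊆ A: {}, {N}; union → int = {N}
complement {S,NE}; its interior {}; cl(A) = X∖{} = {S,E,NE,W,N}
boundary = {S,E,NE,W,N} ∖ {N} = {S,E,NE,W}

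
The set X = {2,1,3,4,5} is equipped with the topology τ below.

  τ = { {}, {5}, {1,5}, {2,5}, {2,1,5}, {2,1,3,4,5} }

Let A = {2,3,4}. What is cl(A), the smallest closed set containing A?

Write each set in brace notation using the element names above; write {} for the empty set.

{2,3,4}

X∖A={1,5}, int(X∖A)={1,5}, hence cl(A)={2,3,4}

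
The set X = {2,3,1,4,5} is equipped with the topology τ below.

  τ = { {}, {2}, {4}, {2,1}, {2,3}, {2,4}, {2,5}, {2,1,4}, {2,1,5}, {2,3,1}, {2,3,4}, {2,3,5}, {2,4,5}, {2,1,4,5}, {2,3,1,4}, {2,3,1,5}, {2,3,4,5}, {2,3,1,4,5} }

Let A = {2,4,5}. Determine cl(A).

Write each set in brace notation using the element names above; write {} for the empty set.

{2,3,1,4,5}

X∖A={3,1}, int(X∖A)={}, hence cl(A)={2,3,1,4,5}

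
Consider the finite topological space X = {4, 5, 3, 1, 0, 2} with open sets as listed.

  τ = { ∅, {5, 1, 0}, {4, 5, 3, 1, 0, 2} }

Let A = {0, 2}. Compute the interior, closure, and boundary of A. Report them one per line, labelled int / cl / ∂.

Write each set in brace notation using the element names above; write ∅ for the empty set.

int(A) = ∅
cl(A)  = {4, 5, 3, 1, 0, 2}
∂A     = {4, 5, 3, 1, 0, 2}

U open, U⊆A: ∅. int(A) = ⋃ = ∅
X∖A={4, 5, 3, 1}, int(X∖A)=∅, hence cl(A)={4, 5, 3, 1, 0, 2}
∂A: remove int from cl → {4, 5, 3, 1, 0, 2}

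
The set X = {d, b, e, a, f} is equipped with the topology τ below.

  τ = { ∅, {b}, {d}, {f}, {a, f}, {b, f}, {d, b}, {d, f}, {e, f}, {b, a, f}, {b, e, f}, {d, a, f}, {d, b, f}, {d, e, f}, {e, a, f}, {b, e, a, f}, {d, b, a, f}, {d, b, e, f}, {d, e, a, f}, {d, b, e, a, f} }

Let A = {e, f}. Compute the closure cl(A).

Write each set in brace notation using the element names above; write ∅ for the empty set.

{e, a, f}

X∖A={d, b, a}, int(X∖A)={d, b}, hence cl(A)={e, a, f}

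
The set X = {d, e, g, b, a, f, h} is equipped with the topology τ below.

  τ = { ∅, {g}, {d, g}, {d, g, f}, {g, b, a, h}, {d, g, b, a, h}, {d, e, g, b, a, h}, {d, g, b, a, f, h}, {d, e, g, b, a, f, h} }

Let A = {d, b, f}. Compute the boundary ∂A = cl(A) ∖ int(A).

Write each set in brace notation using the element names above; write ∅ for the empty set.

opens ⊆ A: ∅; union → int = ∅
complement {e, g, a, h}; its interior {g}; cl(A) = X∖{g} = {d, e, b, a, f, h}
boundary = {d, e, b, a, f, h} ∖ ∅ = {d, e, b, a, f, h}

{d, e, b, a, f, h}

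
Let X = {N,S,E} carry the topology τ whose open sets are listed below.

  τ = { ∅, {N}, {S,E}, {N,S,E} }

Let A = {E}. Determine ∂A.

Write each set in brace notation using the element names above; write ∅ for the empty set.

interior: largest open inside A is ∅ (from ∅)
cl via duality: int({N,S}) = {N}, so X∖{N} = {S,E}
cl∖int = {S,E}

{S,E}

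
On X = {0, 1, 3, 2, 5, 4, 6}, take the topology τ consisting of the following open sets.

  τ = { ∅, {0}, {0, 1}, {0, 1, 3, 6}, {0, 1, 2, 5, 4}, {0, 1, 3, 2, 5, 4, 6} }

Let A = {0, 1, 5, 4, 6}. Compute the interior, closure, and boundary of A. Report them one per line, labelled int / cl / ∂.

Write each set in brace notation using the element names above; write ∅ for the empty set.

interior: largest open inside A is {0, 1} (from ∅, {0}, {0, 1})
cl via duality: int({3, 2}) = ∅, so X∖∅ = {0, 1, 3, 2, 5, 4, 6}
cl∖int = {3, 2, 5, 4, 6}

int(A) = {0, 1}
cl(A)  = {0, 1, 3, 2, 5, 4, 6}
∂A     = {3, 2, 5, 4, 6}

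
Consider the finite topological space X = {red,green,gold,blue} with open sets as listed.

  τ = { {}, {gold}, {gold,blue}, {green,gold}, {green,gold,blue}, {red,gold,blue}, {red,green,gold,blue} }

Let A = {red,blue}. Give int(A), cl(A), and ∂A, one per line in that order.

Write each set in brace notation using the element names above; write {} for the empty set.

U open, U⊆A: {}. int(A) = ⋃ = {}
X∖A={green,gold}, int(X∖A)={green,gold}, hence cl(A)={red,blue}
∂A: remove int from cl → {red,blue}

int(A) = {}
cl(A)  = {red,blue}
∂A     = {red,blue}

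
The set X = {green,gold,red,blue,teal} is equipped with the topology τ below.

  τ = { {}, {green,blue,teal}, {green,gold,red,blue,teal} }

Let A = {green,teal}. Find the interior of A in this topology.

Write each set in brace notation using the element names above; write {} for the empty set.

{}

opens ⊆ A: {}; union → int = {}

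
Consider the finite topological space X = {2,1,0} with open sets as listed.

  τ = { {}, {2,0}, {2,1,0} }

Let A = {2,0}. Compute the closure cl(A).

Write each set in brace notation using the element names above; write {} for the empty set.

{2,1,0}

cl via duality: int({1}) = {}, so X∖{} = {2,1,0}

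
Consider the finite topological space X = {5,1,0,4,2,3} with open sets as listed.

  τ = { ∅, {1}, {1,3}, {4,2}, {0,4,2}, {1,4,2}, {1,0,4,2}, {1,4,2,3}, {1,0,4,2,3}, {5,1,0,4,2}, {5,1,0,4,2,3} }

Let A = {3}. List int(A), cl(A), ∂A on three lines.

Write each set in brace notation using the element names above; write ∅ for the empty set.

open subsets of A: ∅; so int(A) = ∅
closure: X∖int(X∖A) = X∖{5,1,0,4,2} = {3}
∂A = {3} minus ∅ = {3}

int(A) = ∅
cl(A)  = {3}
∂A     = {3}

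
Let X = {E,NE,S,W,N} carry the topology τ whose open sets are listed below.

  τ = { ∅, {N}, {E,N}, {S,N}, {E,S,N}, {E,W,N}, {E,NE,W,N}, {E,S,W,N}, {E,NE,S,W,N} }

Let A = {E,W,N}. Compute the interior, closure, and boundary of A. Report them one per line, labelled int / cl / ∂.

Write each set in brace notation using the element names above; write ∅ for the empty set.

U open, U⊆A: ∅, {N}, {E,N}, {E,W,N}. int(A) = ⋃ = {E,W,N}
X∖A={NE,S}, int(X∖A)=∅, hence cl(A)={E,NE,S,W,N}
∂A: remove int from cl → {NE,S}

int(A) = {E,W,N}
cl(A)  = {E,NE,S,W,N}
∂A     = {NE,S}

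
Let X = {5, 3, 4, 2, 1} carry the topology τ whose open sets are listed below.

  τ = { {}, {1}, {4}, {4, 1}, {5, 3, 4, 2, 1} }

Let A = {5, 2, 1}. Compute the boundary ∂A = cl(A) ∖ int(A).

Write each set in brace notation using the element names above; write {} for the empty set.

interior: largest open inside A is {1} (from {}, {1})
cl via duality: int({3, 4}) = {4}, so X∖{4} = {5, 3, 2, 1}
cl∖int = {5, 3, 2}

{5, 3, 2}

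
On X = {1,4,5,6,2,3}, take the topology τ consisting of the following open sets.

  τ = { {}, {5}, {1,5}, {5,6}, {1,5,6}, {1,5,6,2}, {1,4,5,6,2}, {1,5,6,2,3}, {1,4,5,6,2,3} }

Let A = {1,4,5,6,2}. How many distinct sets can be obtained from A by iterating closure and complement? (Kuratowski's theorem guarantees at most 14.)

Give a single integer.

cl via duality: int({3}) = {}, so X∖{} = {1,4,5,6,2,3}
Write k for closure, c for complement:
  1. A     = {1,4,5,6,2}
  2. kA    = {1,4,5,6,2,3}
  3. cA    = {3}
  4. ckA   = {}
applying k or c yields no new set

4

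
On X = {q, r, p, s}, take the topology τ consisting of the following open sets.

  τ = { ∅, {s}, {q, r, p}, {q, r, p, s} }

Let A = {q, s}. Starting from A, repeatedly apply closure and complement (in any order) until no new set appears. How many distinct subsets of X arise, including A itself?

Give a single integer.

closure: X∖int(X∖A) = X∖∅ = {q, r, p, s}
Let k=closure and c=complement:
  1. A     = {q, s}
  2. kA    = {q, r, p, s}
  3. cA    = {r, p}
  4. ckA   = ∅
  5. kcA   = {q, r, p}
  6. ckcA  = {s}
— saturated at 6

6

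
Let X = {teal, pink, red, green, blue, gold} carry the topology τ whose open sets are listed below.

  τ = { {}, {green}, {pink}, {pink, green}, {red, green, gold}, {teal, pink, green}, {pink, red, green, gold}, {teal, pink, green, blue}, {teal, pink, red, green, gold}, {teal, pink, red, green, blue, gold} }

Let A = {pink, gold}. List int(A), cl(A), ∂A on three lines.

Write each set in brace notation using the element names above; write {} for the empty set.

opens ⊆ A: {}, {pink}; union → int = {pink}
complement {teal, red, green, blue}; its interior {green}; cl(A) = X∖{green} = {teal, pink, red, blue, gold}
boundary = {teal, pink, red, blue, gold} ∖ {pink} = {teal, red, blue, gold}

int(A) = {pink}
cl(A)  = {teal, pink, red, blue, gold}
∂A     = {teal, red, blue, gold}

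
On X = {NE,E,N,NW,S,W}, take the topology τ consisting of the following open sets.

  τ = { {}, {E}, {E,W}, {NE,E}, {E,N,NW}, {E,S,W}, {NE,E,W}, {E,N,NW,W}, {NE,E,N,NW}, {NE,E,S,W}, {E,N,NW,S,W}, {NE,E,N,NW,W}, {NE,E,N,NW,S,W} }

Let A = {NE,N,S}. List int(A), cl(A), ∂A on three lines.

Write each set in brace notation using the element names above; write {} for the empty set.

int(A) = {}
cl(A)  = {NE,N,NW,S}
∂A     = {NE,N,NW,S}

U open, U⊆A: {}. int(A) = ⋃ = {}
X∖A={E,NW,W}, int(X∖A)={E,W}, hence cl(A)={NE,N,NW,S}
∂A: remove int from cl → {NE,N,NW,S}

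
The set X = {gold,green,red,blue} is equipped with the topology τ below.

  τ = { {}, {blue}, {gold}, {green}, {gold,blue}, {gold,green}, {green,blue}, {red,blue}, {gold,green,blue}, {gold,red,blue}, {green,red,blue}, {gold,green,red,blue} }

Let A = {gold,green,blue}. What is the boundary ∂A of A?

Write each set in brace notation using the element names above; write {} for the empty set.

interior: largest open inside A is {gold,green,blue} (from {}, {gold}, {green}, {blue}, {gold,green}, {gold,blue}, {green,blue}, {gold,green,blue})
cl via duality: int({red}) = {}, so X∖{} = {gold,green,red,blue}
cl∖int = {red}

{red}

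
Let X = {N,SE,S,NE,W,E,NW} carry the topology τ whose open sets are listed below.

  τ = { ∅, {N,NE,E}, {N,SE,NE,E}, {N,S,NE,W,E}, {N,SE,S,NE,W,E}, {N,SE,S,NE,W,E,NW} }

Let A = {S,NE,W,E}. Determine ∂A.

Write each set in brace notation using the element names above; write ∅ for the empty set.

{N,SE,S,NE,W,E,NW}

interior: largest open inside A is ∅ (from ∅)
cl via duality: int({N,SE,NW}) = ∅, so X∖∅ = {N,SE,S,NE,W,E,NW}
cl∖int = {N,SE,S,NE,W,E,NW}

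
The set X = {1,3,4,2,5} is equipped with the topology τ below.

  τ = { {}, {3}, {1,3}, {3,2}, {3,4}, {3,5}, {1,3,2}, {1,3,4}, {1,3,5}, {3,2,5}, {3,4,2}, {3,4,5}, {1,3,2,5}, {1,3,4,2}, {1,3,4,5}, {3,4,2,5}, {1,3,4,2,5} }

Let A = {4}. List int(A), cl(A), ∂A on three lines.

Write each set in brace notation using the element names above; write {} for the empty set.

open subsets of A: {}; so int(A) = {}
closure: X∖int(X∖A) = X∖{1,3,2,5} = {4}
∂A = {4} minus {} = {4}

int(A) = {}
cl(A)  = {4}
∂A     = {4}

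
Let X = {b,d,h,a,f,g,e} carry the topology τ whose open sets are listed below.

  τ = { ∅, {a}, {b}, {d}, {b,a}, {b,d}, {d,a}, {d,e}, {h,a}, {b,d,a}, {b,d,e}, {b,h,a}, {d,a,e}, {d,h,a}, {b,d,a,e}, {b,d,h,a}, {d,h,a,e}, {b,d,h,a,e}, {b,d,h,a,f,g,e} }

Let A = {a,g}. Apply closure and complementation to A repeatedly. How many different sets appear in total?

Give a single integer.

X∖A={b,d,h,f,e}, int(X∖A)={b,d,e}, hence cl(A)={h,a,f,g}
Orbit (k=closure, c=complement):
  1. A     = {a,g}
  2. kA    = {h,a,f,g}
  3. cA    = {b,d,h,f,e}
  4. ckA   = {b,d,e}
  5. kcA   = {b,d,h,f,g,e}
  6. kckA  = {b,d,f,g,e}
  7. ckcA  = {a}
  8. ckckA = {h,a}
(closed under both — stop)

8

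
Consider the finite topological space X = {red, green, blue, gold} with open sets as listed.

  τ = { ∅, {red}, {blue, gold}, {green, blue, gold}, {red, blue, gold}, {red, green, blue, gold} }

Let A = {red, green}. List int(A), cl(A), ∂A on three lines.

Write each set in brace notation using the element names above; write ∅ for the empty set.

int(A) = {red}
cl(A)  = {red, green}
∂A     = {green}

U open, U⊆A: ∅, {red}. int(A) = ⋃ = {red}
X∖A={blue, gold}, int(X∖A)={blue, gold}, hence cl(A)={red, green}
∂A: remove int from cl → {green}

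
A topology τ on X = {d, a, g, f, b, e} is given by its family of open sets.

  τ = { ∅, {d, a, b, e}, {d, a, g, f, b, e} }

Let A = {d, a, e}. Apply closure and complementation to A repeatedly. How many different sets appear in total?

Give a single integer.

4

X∖A={g, f, b}, int(X∖A)=∅, hence cl(A)={d, a, g, f, b, e}
Orbit (k=closure, c=complement):
  1. A     = {d, a, e}
  2. kA    = {d, a, g, f, b, e}
  3. cA    = {g, f, b}
  4. ckA   = ∅
(closed under both — stop)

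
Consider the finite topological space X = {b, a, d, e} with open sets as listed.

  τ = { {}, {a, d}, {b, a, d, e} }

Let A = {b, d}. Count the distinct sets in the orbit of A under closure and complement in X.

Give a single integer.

closure: X∖int(X∖A) = X∖{} = {b, a, d, e}
Let k=closure and c=complement:
  1. A     = {b, d}
  2. kA    = {b, a, d, e}
  3. cA    = {a, e}
  4. ckA   = {}
— saturated at 4

4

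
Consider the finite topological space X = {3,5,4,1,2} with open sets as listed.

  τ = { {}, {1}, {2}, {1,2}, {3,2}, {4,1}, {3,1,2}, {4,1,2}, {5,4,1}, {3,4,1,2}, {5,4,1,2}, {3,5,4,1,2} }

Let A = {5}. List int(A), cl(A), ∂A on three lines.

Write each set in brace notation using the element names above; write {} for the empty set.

int(A) = {}
cl(A)  = {5}
∂A     = {5}

open subsets of A: {}; so int(A) = {}
closure: X∖int(X∖A) = X∖{3,4,1,2} = {5}
∂A = {5} minus {} = {5}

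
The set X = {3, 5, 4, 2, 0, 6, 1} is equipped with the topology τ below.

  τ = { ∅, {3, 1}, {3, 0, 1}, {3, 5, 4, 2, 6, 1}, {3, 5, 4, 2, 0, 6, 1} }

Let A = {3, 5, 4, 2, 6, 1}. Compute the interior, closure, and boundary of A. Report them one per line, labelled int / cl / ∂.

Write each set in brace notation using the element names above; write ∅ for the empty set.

int(A) = {3, 5, 4, 2, 6, 1}
cl(A)  = {3, 5, 4, 2, 0, 6, 1}
∂A     = {0}

opens ⊆ A: ∅, {3, 1}, {3, 5, 4, 2, 6, 1}; union → int = {3, 5, 4, 2, 6, 1}
complement {0}; its interior ∅; cl(A) = X∖∅ = {3, 5, 4, 2, 0, 6, 1}
boundary = {3, 5, 4, 2, 0, 6, 1} ∖ {3, 5, 4, 2, 6, 1} = {0}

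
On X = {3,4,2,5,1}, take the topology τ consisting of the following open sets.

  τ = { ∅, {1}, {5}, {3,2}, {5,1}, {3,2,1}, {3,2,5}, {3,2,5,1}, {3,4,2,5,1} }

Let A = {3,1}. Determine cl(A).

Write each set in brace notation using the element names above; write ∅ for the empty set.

closure: X∖int(X∖A) = X∖{5} = {3,4,2,1}

{3,4,2,1}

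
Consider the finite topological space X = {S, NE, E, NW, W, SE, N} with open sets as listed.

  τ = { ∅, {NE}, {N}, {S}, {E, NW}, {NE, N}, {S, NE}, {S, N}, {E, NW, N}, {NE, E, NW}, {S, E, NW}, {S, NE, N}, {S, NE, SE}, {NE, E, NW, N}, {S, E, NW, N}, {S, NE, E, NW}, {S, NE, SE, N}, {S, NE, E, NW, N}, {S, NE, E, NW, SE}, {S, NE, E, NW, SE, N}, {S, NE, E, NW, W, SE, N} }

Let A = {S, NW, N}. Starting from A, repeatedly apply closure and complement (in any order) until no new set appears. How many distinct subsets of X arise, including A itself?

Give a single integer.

10

cl via duality: int({NE, E, W, SE}) = {NE}, so X∖{NE} = {S, E, NW, W, SE, N}
Write k for closure, c for complement:
  1. A     = {S, NW, N}
  2. kA    = {S, E, NW, W, SE, N}
  3. cA    = {NE, E, W, SE}
  4. ckA   = {NE}
  5. kcA   = {NE, E, NW, W, SE}
  6. kckA  = {NE, W, SE}
  7. ckcA  = {S, N}
  8. ckckA = {S, E, NW, N}
  9. kckcA = {S, W, SE, N}
  10. ckckcA = {NE, E, NW}
applying k or c yields no new set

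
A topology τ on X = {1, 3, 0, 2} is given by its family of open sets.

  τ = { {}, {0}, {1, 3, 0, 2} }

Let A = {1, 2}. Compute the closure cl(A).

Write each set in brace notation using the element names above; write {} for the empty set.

{1, 3, 2}

complement {3, 0}; its interior {0}; cl(A) = X∖{0} = {1, 3, 2}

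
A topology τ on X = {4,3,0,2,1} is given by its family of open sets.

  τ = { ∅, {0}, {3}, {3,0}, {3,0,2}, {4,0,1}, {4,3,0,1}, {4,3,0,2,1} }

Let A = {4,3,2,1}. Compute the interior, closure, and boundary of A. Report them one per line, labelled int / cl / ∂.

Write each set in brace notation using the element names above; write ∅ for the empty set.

int(A) = {3}
cl(A)  = {4,3,2,1}
∂A     = {4,2,1}

U open, U⊆A: ∅, {3}. int(A) = ⋃ = {3}
X∖A={0}, int(X∖A)={0}, hence cl(A)={4,3,2,1}
∂A: remove int from cl → {4,2,1}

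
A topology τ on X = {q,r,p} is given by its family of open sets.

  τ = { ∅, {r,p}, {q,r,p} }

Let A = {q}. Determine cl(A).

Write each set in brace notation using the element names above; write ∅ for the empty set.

{q}

complement {r,p}; its interior {r,p}; cl(A) = X∖{r,p} = {q}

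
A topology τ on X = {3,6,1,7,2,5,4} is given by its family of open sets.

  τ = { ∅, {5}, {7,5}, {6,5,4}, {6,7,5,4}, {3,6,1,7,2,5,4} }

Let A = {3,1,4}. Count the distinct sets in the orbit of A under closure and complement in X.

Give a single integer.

complement {6,7,2,5}; its interior {7,5}; cl(A) = X∖{7,5} = {3,6,1,2,4}
With k = closure, c = complement:
  1. A     = {3,1,4}
  2. kA    = {3,6,1,2,4}
  3. cA    = {6,7,2,5}
  4. ckA   = {7,5}
  5. kcA   = {3,6,1,7,2,5,4}
  6. ckcA  = ∅
k, c of each give nothing new

6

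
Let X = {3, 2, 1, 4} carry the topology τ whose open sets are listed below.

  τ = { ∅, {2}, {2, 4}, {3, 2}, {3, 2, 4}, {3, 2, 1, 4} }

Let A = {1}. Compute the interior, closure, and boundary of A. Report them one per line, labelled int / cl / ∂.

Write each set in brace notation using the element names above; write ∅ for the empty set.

int(A) = ∅
cl(A)  = {1}
∂A     = {1}

open subsets of A: ∅; so int(A) = ∅
closure: X∖int(X∖A) = X∖{3, 2, 4} = {1}
∂A = {1} minus ∅ = {1}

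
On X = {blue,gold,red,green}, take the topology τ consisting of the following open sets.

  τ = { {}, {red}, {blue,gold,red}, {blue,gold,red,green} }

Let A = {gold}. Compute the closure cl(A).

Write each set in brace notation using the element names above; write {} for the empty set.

{blue,gold,green}

complement {blue,red,green}; its interior {red}; cl(A) = X∖{red} = {blue,gold,green}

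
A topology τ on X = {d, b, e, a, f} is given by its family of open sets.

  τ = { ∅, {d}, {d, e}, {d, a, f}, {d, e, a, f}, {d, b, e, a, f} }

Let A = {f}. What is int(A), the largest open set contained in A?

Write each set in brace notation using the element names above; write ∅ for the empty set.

∅

U open, U⊆A: ∅. int(A) = ⋃ = ∅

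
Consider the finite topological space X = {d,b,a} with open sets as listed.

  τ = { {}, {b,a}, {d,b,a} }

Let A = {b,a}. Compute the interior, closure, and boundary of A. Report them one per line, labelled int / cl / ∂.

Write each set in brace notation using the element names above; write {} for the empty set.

int(A) = {b,a}
cl(A)  = {d,b,a}
∂A     = {d}

U open, U⊆A: {}, {b,a}. int(A) = ⋃ = {b,a}
X∖A={d}, int(X∖A)={}, hence cl(A)={d,b,a}
∂A: remove int from cl → {d}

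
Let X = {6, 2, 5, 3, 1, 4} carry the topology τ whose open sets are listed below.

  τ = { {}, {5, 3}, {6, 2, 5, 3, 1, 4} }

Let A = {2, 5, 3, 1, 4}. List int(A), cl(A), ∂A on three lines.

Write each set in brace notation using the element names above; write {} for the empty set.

opens ⊆ A: {}, {5, 3}; union → int = {5, 3}
complement {6}; its interior {}; cl(A) = X∖{} = {6, 2, 5, 3, 1, 4}
boundary = {6, 2, 5, 3, 1, 4} ∖ {5, 3} = {6, 2, 1, 4}

int(A) = {5, 3}
cl(A)  = {6, 2, 5, 3, 1, 4}
∂A     = {6, 2, 1, 4}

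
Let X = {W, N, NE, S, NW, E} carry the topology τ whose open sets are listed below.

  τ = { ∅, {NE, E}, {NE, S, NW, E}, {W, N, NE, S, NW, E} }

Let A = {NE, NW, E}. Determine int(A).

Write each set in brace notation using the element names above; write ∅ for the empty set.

{NE, E}

U open, U⊆A: ∅, {NE, E}. int(A) = ⋃ = {NE, E}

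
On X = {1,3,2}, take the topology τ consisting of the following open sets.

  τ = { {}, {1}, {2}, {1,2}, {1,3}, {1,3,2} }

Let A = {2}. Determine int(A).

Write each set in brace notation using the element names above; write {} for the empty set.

interior: largest open inside A is {2} (from {}, {2})

{2}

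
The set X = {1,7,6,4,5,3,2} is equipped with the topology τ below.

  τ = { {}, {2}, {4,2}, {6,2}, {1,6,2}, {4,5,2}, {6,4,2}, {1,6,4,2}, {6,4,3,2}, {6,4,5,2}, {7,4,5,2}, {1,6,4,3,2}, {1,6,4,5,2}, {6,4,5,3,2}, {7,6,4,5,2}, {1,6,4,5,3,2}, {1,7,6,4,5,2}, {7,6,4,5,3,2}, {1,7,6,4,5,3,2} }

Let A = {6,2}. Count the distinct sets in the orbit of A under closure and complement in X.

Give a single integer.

closure: X∖int(X∖A) = X∖{} = {1,7,6,4,5,3,2}
Let k=closure and c=complement:
  1. A     = {6,2}
  2. kA    = {1,7,6,4,5,3,2}
  3. cA    = {1,7,4,5,3}
  4. ckA   = {}
— saturated at 4

4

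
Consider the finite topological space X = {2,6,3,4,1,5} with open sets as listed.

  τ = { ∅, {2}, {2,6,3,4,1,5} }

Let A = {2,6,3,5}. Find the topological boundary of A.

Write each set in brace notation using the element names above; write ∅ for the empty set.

{6,3,4,1,5}

open subsets of A: ∅, {2}; so int(A) = {2}
closure: X∖int(X∖A) = X∖∅ = {2,6,3,4,1,5}
∂A = {2,6,3,4,1,5} minus {2} = {6,3,4,1,5}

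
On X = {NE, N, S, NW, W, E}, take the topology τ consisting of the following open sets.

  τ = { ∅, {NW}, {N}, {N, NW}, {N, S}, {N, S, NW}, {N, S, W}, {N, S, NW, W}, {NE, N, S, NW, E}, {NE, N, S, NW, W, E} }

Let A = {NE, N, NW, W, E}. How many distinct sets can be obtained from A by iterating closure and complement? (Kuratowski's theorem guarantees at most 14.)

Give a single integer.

complement {S}; its interior ∅; cl(A) = X∖∅ = {NE, N, S, NW, W, E}
With k = closure, c = complement:
  1. A     = {NE, N, NW, W, E}
  2. kA    = {NE, N, S, NW, W, E}
  3. cA    = {S}
  4. ckA   = ∅
  5. kcA   = {NE, S, W, E}
  6. ckcA  = {N, NW}
k, c of each give nothing new

6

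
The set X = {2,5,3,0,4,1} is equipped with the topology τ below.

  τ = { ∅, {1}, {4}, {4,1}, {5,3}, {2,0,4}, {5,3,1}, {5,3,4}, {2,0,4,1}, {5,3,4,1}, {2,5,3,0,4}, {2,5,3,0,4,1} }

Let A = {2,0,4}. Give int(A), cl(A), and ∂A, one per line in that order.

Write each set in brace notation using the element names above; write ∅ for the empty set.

U open, U⊆A: ∅, {4}, {2,0,4}. int(A) = ⋃ = {2,0,4}
X∖A={5,3,1}, int(X∖A)={5,3,1}, hence cl(A)={2,0,4}
∂A: remove int from cl → ∅

int(A) = {2,0,4}
cl(A)  = {2,0,4}
∂A     = ∅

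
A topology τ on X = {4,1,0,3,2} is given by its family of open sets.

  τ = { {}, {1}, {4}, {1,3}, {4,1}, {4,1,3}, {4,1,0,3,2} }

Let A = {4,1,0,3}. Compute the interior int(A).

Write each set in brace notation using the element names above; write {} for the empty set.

open subsets of A: {}, {4}, {1}, {4,1}, {1,3}, {4,1,3}; so int(A) = {4,1,3}

{4,1,3}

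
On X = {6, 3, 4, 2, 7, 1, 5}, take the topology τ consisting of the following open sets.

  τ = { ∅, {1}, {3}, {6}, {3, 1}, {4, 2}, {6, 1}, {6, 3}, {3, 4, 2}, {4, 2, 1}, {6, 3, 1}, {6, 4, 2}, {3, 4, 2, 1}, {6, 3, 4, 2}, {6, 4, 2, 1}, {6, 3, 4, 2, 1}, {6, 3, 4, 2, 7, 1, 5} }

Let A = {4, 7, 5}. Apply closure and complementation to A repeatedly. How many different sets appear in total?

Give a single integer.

8

closure: X∖int(X∖A) = X∖{6, 3, 1} = {4, 2, 7, 5}
Let k=closure and c=complement:
  1. A     = {4, 7, 5}
  2. kA    = {4, 2, 7, 5}
  3. cA    = {6, 3, 2, 1}
  4. ckA   = {6, 3, 1}
  5. kcA   = {6, 3, 4, 2, 7, 1, 5}
  6. kckA  = {6, 3, 7, 1, 5}
  7. ckcA  = ∅
  8. ckckA = {4, 2}
— saturated at 8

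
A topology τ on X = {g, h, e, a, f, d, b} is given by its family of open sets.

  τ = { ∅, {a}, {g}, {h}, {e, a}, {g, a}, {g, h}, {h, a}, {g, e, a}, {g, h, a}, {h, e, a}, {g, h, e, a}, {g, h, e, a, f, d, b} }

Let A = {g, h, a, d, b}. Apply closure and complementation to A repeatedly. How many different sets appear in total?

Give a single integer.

6

X∖A={e, f}, int(X∖A)=∅, hence cl(A)={g, h, e, a, f, d, b}
Orbit (k=closure, c=complement):
  1. A     = {g, h, a, d, b}
  2. kA    = {g, h, e, a, f, d, b}
  3. cA    = {e, f}
  4. ckA   = ∅
  5. kcA   = {e, f, d, b}
  6. ckcA  = {g, h, a}
(closed under both — stop)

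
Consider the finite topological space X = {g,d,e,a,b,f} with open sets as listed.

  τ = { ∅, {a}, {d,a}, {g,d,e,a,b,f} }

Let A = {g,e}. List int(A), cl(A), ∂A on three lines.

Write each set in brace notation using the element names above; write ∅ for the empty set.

int(A) = ∅
cl(A)  = {g,e,b,f}
∂A     = {g,e,b,f}

U open, U⊆A: ∅. int(A) = ⋃ = ∅
X∖A={d,a,b,f}, int(X∖A)={d,a}, hence cl(A)={g,e,b,f}
∂A: remove int from cl → {g,e,b,f}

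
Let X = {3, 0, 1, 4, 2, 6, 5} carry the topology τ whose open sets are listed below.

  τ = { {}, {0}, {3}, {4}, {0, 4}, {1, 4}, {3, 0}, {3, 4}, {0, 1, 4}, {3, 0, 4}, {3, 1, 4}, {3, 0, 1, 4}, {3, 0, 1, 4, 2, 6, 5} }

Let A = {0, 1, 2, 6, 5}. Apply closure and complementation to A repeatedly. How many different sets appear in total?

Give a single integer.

closure: X∖int(X∖A) = X∖{3, 4} = {0, 1, 2, 6, 5}
Let k=closure and c=complement:
  1. A     = {0, 1, 2, 6, 5}
  2. cA    = {3, 4}
  3. kcA   = {3, 1, 4, 2, 6, 5}
  4. ckcA  = {0}
  5. kckcA = {0, 2, 6, 5}
  6. ckckcA = {3, 1, 4}
— saturated at 6

6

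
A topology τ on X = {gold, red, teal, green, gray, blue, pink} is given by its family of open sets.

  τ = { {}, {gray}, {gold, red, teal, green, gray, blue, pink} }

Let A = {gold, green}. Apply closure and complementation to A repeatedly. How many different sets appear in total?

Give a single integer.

complement {red, teal, gray, blue, pink}; its interior {gray}; cl(A) = X∖{gray} = {gold, red, teal, green, blue, pink}
With k = closure, c = complement:
  1. A     = {gold, green}
  2. kA    = {gold, red, teal, green, blue, pink}
  3. cA    = {red, teal, gray, blue, pink}
  4. ckA   = {gray}
  5. kcA   = {gold, red, teal, green, gray, blue, pink}
  6. ckcA  = {}
k, c of each give nothing new

6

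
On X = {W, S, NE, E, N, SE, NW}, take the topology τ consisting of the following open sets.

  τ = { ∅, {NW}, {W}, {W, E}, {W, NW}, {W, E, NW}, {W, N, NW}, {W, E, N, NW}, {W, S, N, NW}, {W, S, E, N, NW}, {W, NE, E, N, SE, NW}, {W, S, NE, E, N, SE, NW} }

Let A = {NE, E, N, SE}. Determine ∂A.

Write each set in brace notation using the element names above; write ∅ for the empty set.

{S, NE, E, N, SE}

U open, U⊆A: ∅. int(A) = ⋃ = ∅
X∖A={W, S, NW}, int(X∖A)={W, NW}, hence cl(A)={S, NE, E, N, SE}
∂A: remove int from cl → {S, NE, E, N, SE}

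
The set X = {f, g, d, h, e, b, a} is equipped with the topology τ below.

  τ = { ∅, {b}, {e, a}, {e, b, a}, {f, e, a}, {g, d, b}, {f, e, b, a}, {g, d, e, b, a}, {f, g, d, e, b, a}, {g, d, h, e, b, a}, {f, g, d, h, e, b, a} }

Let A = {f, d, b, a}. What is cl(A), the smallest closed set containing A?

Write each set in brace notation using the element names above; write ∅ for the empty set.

{f, g, d, h, e, b, a}

X∖A={g, h, e}, int(X∖A)=∅, hence cl(A)={f, g, d, h, e, b, a}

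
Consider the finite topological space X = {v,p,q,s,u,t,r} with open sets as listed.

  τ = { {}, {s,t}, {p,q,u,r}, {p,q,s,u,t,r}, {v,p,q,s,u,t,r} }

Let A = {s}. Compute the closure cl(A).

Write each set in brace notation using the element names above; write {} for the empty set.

{v,s,t}

cl via duality: int({v,p,q,u,t,r}) = {p,q,u,r}, so X∖{p,q,u,r} = {v,s,t}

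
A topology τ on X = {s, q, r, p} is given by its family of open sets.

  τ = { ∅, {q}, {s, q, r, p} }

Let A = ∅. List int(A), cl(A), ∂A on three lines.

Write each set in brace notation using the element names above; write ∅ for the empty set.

interior: largest open inside A is ∅ (from ∅)
cl via duality: int({s, q, r, p}) = {s, q, r, p}, so X∖{s, q, r, p} = ∅
cl∖int = ∅

int(A) = ∅
cl(A)  = ∅
∂A     = ∅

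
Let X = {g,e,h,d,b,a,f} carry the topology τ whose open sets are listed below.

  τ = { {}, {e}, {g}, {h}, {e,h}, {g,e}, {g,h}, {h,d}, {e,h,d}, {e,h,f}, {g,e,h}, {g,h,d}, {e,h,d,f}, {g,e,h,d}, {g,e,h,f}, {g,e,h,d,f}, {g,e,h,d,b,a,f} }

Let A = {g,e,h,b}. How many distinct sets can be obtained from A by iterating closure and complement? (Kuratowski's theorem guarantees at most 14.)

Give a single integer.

6

complement {d,a,f}; its interior {}; cl(A) = X∖{} = {g,e,h,d,b,a,f}
With k = closure, c = complement:
  1. A     = {g,e,h,b}
  2. kA    = {g,e,h,d,b,a,f}
  3. cA    = {d,a,f}
  4. ckA   = {}
  5. kcA   = {d,b,a,f}
  6. ckcA  = {g,e,h}
k, c of each give nothing new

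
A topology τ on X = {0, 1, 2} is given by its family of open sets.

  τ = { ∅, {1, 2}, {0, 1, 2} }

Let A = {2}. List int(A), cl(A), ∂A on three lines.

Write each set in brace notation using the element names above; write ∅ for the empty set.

int(A) = ∅
cl(A)  = {0, 1, 2}
∂A     = {0, 1, 2}

U open, U⊆A: ∅. int(A) = ⋃ = ∅
X∖A={0, 1}, int(X∖A)=∅, hence cl(A)={0, 1, 2}
∂A: remove int from cl → {0, 1, 2}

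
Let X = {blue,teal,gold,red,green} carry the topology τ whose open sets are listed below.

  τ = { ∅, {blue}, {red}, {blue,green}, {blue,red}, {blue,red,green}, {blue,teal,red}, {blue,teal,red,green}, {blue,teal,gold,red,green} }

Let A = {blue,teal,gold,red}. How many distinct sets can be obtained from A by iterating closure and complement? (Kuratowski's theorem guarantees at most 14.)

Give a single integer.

closure: X∖int(X∖A) = X∖∅ = {blue,teal,gold,red,green}
Let k=closure and c=complement:
  1. A     = {blue,teal,gold,red}
  2. kA    = {blue,teal,gold,red,green}
  3. cA    = {green}
  4. ckA   = ∅
  5. kcA   = {gold,green}
  6. ckcA  = {blue,teal,red}
— saturated at 6

6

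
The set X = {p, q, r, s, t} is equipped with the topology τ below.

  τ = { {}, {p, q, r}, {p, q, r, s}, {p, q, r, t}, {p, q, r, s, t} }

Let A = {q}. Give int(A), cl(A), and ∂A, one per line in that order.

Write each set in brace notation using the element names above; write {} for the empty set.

int(A) = {}
cl(A)  = {p, q, r, s, t}
∂A     = {p, q, r, s, t}

open subsets of A: {}; so int(A) = {}
closure: X∖int(X∖A) = X∖{} = {p, q, r, s, t}
∂A = {p, q, r, s, t} minus {} = {p, q, r, s, t}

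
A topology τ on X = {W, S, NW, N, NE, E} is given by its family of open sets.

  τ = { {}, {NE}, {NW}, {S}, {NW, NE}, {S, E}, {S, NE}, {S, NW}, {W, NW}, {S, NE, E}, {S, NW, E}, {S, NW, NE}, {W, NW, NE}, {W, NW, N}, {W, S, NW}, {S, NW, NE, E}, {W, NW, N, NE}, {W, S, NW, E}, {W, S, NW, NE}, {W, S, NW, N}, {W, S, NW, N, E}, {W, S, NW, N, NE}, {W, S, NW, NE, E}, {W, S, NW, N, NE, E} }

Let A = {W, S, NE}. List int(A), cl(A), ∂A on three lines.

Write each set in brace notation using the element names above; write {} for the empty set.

interior: largest open inside A is {S, NE} (from {}, {S}, {NE}, {S, NE})
cl via duality: int({NW, N, E}) = {NW}, so X∖{NW} = {W, S, N, NE, E}
cl∖int = {W, N, E}

int(A) = {S, NE}
cl(A)  = {W, S, N, NE, E}
∂A     = {W, N, E}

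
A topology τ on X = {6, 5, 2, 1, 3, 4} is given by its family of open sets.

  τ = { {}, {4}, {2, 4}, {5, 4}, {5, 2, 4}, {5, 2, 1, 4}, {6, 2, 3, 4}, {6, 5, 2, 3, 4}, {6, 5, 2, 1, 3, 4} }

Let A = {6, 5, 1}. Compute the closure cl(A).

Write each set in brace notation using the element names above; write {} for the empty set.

X∖A={2, 3, 4}, int(X∖A)={2, 4}, hence cl(A)={6, 5, 1, 3}

{6, 5, 1, 3}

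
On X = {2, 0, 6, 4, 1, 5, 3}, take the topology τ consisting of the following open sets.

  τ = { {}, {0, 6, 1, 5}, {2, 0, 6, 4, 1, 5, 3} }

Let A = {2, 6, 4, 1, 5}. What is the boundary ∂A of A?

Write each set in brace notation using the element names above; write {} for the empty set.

{2, 0, 6, 4, 1, 5, 3}

opens ⊆ A: {}; union → int = {}
complement {0, 3}; its interior {}; cl(A) = X∖{} = {2, 0, 6, 4, 1, 5, 3}
boundary = {2, 0, 6, 4, 1, 5, 3} ∖ {} = {2, 0, 6, 4, 1, 5, 3}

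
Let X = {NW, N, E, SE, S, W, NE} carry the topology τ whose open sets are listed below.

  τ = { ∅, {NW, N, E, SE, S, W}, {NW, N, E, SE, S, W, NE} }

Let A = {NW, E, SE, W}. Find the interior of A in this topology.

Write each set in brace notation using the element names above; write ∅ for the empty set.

∅

opens ⊆ A: ∅; union → int = ∅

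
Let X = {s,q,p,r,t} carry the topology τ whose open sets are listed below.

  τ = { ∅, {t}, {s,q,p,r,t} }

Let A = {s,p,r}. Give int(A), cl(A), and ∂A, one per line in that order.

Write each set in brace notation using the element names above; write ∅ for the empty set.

U open, U⊆A: ∅. int(A) = ⋃ = ∅
X∖A={q,t}, int(X∖A)={t}, hence cl(A)={s,q,p,r}
∂A: remove int from cl → {s,q,p,r}

int(A) = ∅
cl(A)  = {s,q,p,r}
∂A     = {s,q,p,r}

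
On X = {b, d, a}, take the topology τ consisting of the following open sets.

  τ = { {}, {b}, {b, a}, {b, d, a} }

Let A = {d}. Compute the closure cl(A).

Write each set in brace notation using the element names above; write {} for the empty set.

{d}

closure: X∖int(X∖A) = X∖{b, a} = {d}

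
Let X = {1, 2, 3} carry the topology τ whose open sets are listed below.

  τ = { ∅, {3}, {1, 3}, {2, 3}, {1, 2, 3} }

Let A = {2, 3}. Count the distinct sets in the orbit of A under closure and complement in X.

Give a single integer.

closure: X∖int(X∖A) = X∖∅ = {1, 2, 3}
Let k=closure and c=complement:
  1. A     = {2, 3}
  2. kA    = {1, 2, 3}
  3. cA    = {1}
  4. ckA   = ∅
— saturated at 4

4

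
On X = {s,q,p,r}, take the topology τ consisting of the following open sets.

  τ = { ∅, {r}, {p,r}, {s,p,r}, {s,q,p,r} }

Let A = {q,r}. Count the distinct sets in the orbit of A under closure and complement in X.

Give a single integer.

X∖A={s,p}, int(X∖A)=∅, hence cl(A)={s,q,p,r}
Orbit (k=closure, c=complement):
  1. A     = {q,r}
  2. kA    = {s,q,p,r}
  3. cA    = {s,p}
  4. ckA   = ∅
  5. kcA   = {s,q,p}
  6. ckcA  = {r}
(closed under both — stop)

6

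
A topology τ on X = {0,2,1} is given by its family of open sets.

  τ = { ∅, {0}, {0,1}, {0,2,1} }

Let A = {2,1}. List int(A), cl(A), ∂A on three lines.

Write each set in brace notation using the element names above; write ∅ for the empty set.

U open, U⊆A: ∅. int(A) = ⋃ = ∅
X∖A={0}, int(X∖A)={0}, hence cl(A)={2,1}
∂A: remove int from cl → {2,1}

int(A) = ∅
cl(A)  = {2,1}
∂A     = {2,1}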